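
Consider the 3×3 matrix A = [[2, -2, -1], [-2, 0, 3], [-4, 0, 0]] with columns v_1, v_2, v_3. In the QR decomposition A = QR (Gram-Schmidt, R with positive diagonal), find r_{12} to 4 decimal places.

v_1 = (2, -2, -4); ‖v_1‖ = 4.8990, so q_1 = (0.4082, -0.4082, -0.8165).
r_{12} = q_1·v_2 = -0.8165.

r_{12} = -0.8165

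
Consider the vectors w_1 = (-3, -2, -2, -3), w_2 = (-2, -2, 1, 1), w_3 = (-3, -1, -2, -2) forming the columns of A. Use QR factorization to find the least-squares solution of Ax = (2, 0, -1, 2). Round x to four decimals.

x = (-0.4180, -0.1189, 0.0697)

w_1 = (-3, -2, -2, -3); ‖w_1‖ = 5.0990, so q_1 = (-0.5883, -0.3922, -0.3922, -0.5883).
q_1·w_2 = (-0.5883)·(-2) + (-0.3922)·(-2) + (-0.3922)·1 + (-0.5883)·1 = 0.9806.
u_2 = w_2 − 0.9806·q_1 = (-1.4231, -1.6154, 1.3846, 1.5769).
‖u_2‖ = 3.0064, so q_2 = (-0.4733, -0.5373, 0.4606, 0.5245).
q_1·w_3 = (-0.5883)·(-3) + (-0.3922)·(-1) + (-0.3922)·(-2) + (-0.5883)·(-2) = 4.1184; q_2·w_3 = (-0.4733)·(-3) + (-0.5373)·(-1) + 0.4606·(-2) + 0.5245·(-2) = -0.0128.
u_3 = w_3 − 4.1184·q_1 + 0.0128·q_2 = (-0.5830, 0.6085, -0.3787, 0.4298).
‖u_3‖ = 1.0190, so q_3 = (-0.5721, 0.5972, -0.3717, 0.4218).
Qᵀb = (-1.9612, -0.3582, 0.0710).
Back-substitute: x_3 = 0.0710/1.0190 = 0.0697.
x_2 = (-0.3582 + 0.0128·0.0697)/3.0064 = -0.1189.
x_1 = (-1.9612 − 0.9806·(-0.1189) − 4.1184·0.0697)/5.0990 = -0.4180.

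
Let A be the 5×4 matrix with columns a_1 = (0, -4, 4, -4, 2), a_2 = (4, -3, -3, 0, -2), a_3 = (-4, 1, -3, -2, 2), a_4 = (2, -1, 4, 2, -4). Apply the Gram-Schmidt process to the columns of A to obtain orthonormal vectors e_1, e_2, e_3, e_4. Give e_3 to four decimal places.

e_3 = (-0.4668, -0.1060, -0.6987, -0.4561, 0.2733)

e_1 = a_1/‖a_1‖ = (0, -4, 4, -4, 2)/7.2111 = (0.0000, -0.5547, 0.5547, -0.5547, 0.2774).
r_{12} = e_1·a_2 = -0.5547.
u_2 = a_2 + 0.5547·e_1 = (4.0000, -3.3077, -2.6923, -0.3077, -1.8462).
‖u_2‖ = 6.1394, so e_2 = (0.6515, -0.5388, -0.4385, -0.0501, -0.3007).
r_{13} = e_1·a_3 = -0.5547; r_{23} = e_2·a_3 = -2.3305.
u_3 = a_3 + 0.5547·e_1 + 2.3305·e_2 = (-2.4816, -0.5633, -3.7143, -2.4245, 1.4531).
‖u_3‖ = 5.3161, so e_3 = (-0.4668, -0.1060, -0.6987, -0.4561, 0.2733).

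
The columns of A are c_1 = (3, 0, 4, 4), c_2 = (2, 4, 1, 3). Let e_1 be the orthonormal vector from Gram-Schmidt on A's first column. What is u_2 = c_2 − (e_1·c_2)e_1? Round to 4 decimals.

u_2 = (0.3902, 4.0000, -1.1463, 0.8537)

e_1 = c_1/‖c_1‖ = (3, 0, 4, 4)/6.4031 = (0.4685, 0.0000, 0.6247, 0.6247).
r_{12} = e_1·c_2 = 3.4358.
u_2 = c_2 − 3.4358·e_1 = (0.3902, 4.0000, -1.1463, 0.8537).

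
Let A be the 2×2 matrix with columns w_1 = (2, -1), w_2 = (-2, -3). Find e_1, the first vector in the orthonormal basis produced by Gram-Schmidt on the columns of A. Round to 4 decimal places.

w_1 = (2, -1); ‖w_1‖ = 2.2361, so e_1 = (0.8944, -0.4472).

e_1 = (0.8944, -0.4472)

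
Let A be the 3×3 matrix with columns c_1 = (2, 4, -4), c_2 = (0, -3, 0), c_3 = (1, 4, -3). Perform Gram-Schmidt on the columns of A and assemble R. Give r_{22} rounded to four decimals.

r_{22} = 2.2361

c_1 = (2, 4, -4); ‖c_1‖ = 6.0000, so e_1 = (0.3333, 0.6667, -0.6667).
e_1·c_2 = 0.3333·0 + 0.6667·(-3) + (-0.6667)·0 = -2.0000.
u_2 = c_2 + 2.0000·e_1 = (0.6667, -1.6667, -1.3333).
r_{22} = ‖u_2‖ = 2.2361.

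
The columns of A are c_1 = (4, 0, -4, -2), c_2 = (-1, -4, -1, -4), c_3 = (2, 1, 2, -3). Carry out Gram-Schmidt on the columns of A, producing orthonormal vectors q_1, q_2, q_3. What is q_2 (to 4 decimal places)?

c_1 = (4, 0, -4, -2); ‖c_1‖ = 6.0000, so q_1 = (0.6667, 0.0000, -0.6667, -0.3333).
q_1·c_2 = 0.6667·(-1) + 0.0000·(-4) + (-0.6667)·(-1) + (-0.3333)·(-4) = 1.3333.
u_2 = c_2 − 1.3333·q_1 = (-1.8889, -4.0000, -0.1111, -3.5556).
‖u_2‖ = 5.6765, so q_2 = (-0.3328, -0.7047, -0.0196, -0.6264).

q_2 = (-0.3328, -0.7047, -0.0196, -0.6264)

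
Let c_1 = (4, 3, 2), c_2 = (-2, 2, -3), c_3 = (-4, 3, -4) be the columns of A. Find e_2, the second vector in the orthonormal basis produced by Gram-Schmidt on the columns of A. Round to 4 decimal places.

c_1 = (4, 3, 2); ‖c_1‖ = 5.3852, so e_1 = (0.7428, 0.5571, 0.3714).
e_1·c_2 = 0.7428·(-2) + 0.5571·2 + 0.3714·(-3) = -1.4856.
u_2 = c_2 + 1.4856·e_1 = (-0.8966, 2.8276, -2.4483).
‖u_2‖ = 3.8462, so e_2 = (-0.2331, 0.7352, -0.6365).

e_2 = (-0.2331, 0.7352, -0.6365)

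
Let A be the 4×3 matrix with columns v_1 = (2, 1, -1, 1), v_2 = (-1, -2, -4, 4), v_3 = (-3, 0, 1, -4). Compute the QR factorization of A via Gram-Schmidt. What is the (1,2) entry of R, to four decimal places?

r_{12} = 1.5119

v_1 = (2, 1, -1, 1); ‖v_1‖ = 2.6458, so q_1 = (0.7559, 0.3780, -0.3780, 0.3780).
r_{12} = q_1·v_2 = 1.5119.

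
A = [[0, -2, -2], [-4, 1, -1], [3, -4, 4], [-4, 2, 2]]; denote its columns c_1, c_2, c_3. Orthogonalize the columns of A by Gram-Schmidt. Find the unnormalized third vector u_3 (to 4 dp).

u_3 = (-2.7884, -0.7483, 2.5301, 2.6459)

q_1 = c_1/‖c_1‖ = (0, -4, 3, -4)/6.4031 = (0.0000, -0.6247, 0.4685, -0.6247).
r_{12} = q_1·c_2 = -3.7482.
u_2 = c_2 + 3.7482·q_1 = (-2.0000, -1.3415, -2.2439, -0.3415).
‖u_2‖ = 3.3093, so q_2 = (-0.6044, -0.4054, -0.6781, -0.1032).
r_{13} = q_1·c_3 = 1.2494; r_{23} = q_2·c_3 = -1.3045.
u_3 = c_3 − 1.2494·q_1 + 1.3045·q_2 = (-2.7884, -0.7483, 2.5301, 2.6459).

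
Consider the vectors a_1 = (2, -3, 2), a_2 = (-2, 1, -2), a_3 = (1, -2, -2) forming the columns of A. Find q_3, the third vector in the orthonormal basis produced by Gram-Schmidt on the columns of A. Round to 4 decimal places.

q_3 = (0.7071, 0.0000, -0.7071)

a_1 = (2, -3, 2); ‖a_1‖ = 4.1231, so q_1 = (0.4851, -0.7276, 0.4851).
q_1·a_2 = 0.4851·(-2) + (-0.7276)·1 + 0.4851·(-2) = -2.6679.
u_2 = a_2 + 2.6679·q_1 = (-0.7059, -0.9412, -0.7059).
‖u_2‖ = 1.3720, so q_2 = (-0.5145, -0.6860, -0.5145).
q_1·a_3 = 0.4851·1 + (-0.7276)·(-2) + 0.4851·(-2) = 0.9701; q_2·a_3 = (-0.5145)·1 + (-0.6860)·(-2) + (-0.5145)·(-2) = 1.8865.
u_3 = a_3 − 0.9701·q_1 − 1.8865·q_2 = (1.5000, 0.0000, -1.5000).
‖u_3‖ = 2.1213, so q_3 = (0.7071, 0.0000, -0.7071).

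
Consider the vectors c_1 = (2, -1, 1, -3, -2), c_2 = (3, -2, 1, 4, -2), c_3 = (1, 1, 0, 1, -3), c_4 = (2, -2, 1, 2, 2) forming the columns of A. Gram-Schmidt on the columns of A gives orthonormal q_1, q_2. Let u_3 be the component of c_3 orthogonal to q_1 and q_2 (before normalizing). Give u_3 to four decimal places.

u_3 = (-0.3411, 1.8295, -0.5116, 0.3101, -1.9767)

c_1 = (2, -1, 1, -3, -2); ‖c_1‖ = 4.3589, so q_1 = (0.4588, -0.2294, 0.2294, -0.6882, -0.4588).
q_1·c_2 = 0.4588·3 + (-0.2294)·(-2) + 0.2294·1 + (-0.6882)·4 + (-0.4588)·(-2) = 0.2294.
u_2 = c_2 − 0.2294·q_1 = (2.8947, -1.9474, 0.9474, 4.1579, -1.8947).
‖u_2‖ = 5.8264, so q_2 = (0.4968, -0.3342, 0.1626, 0.7136, -0.3252).
q_1·c_3 = 0.4588·1 + (-0.2294)·1 + 0.2294·0 + (-0.6882)·1 + (-0.4588)·(-3) = 0.9177; q_2·c_3 = 0.4968·1 + (-0.3342)·1 + 0.1626·0 + 0.7136·1 + (-0.3252)·(-3) = 1.8518.
u_3 = c_3 − 0.9177·q_1 − 1.8518·q_2 = (-0.3411, 1.8295, -0.5116, 0.3101, -1.9767).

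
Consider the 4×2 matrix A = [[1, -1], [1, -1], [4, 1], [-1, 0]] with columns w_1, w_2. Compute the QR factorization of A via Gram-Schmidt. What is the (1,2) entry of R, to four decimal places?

r_{12} = 0.4588

w_1 = (1, 1, 4, -1); ‖w_1‖ = 4.3589, so e_1 = (0.2294, 0.2294, 0.9177, -0.2294).
r_{12} = e_1·w_2 = 0.4588.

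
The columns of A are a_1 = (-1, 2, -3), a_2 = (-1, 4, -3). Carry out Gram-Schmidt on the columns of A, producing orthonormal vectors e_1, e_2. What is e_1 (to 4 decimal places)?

e_1 = a_1/‖a_1‖ = (-1, 2, -3)/3.7417 = (-0.2673, 0.5345, -0.8018).

e_1 = (-0.2673, 0.5345, -0.8018)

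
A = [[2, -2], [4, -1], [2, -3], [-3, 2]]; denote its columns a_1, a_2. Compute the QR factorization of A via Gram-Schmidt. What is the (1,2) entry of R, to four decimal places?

r_{12} = -3.4816

a_1 = (2, 4, 2, -3); ‖a_1‖ = 5.7446, so q_1 = (0.3482, 0.6963, 0.3482, -0.5222).
r_{12} = q_1·a_2 = -3.4816.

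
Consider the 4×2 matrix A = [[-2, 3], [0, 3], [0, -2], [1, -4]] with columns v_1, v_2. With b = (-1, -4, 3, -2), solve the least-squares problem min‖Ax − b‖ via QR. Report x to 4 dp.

x = (-1.4444, -0.7222)

v_1 = (-2, 0, 0, 1); ‖v_1‖ = 2.2361, so q_1 = (-0.8944, 0.0000, 0.0000, 0.4472).
q_1·v_2 = (-0.8944)·3 + 0.0000·3 + 0.0000·(-2) + 0.4472·(-4) = -4.4721.
u_2 = v_2 + 4.4721·q_1 = (-1.0000, 3.0000, -2.0000, -2.0000).
‖u_2‖ = 4.2426, so q_2 = (-0.2357, 0.7071, -0.4714, -0.4714).
Qᵀb = (0.0000, -3.0641).
Back-substitute: x_2 = -3.0641/4.2426 = -0.7222.
x_1 = (0.0000 + 4.4721·(-0.7222))/2.2361 = -1.4444.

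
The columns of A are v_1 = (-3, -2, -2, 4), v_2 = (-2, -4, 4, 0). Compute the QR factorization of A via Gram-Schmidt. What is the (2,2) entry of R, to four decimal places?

v_1 = (-3, -2, -2, 4); ‖v_1‖ = 5.7446, so q_1 = (-0.5222, -0.3482, -0.3482, 0.6963).
q_1·v_2 = (-0.5222)·(-2) + (-0.3482)·(-4) + (-0.3482)·4 + 0.6963·0 = 1.0445.
u_2 = v_2 − 1.0445·q_1 = (-1.4545, -3.6364, 4.3636, -0.7273).
r_{22} = ‖u_2‖ = 5.9084.

r_{22} = 5.9084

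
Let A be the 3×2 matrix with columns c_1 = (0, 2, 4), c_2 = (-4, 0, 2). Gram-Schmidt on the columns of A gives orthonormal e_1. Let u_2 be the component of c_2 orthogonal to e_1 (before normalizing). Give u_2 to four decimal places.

u_2 = (-4.0000, -0.8000, 0.4000)

c_1 = (0, 2, 4); ‖c_1‖ = 4.4721, so e_1 = (0.0000, 0.4472, 0.8944).
e_1·c_2 = 0.0000·(-4) + 0.4472·0 + 0.8944·2 = 1.7889.
u_2 = c_2 − 1.7889·e_1 = (-4.0000, -0.8000, 0.4000).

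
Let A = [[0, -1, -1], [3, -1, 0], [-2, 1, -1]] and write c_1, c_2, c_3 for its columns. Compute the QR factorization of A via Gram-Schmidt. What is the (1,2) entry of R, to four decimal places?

c_1 = (0, 3, -2); ‖c_1‖ = 3.6056, so e_1 = (0.0000, 0.8321, -0.5547).
r_{12} = e_1·c_2 = -1.3868.

r_{12} = -1.3868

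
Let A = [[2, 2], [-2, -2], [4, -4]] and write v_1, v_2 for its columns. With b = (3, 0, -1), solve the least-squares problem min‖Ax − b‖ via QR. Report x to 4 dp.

x = (0.2500, 0.5000)

v_1 = (2, -2, 4); ‖v_1‖ = 4.8990, so e_1 = (0.4082, -0.4082, 0.8165).
e_1·v_2 = 0.4082·2 + (-0.4082)·(-2) + 0.8165·(-4) = -1.6330.
u_2 = v_2 + 1.6330·e_1 = (2.6667, -2.6667, -2.6667).
‖u_2‖ = 4.6188, so e_2 = (0.5774, -0.5774, -0.5774).
Qᵀb = (0.4082, 2.3094).
Back-substitute: x_2 = 2.3094/4.6188 = 0.5000.
x_1 = (0.4082 + 1.6330·0.5000)/4.8990 = 0.2500.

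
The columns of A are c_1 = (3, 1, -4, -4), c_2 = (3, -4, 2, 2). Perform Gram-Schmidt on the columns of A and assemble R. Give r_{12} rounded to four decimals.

r_{12} = -1.6973

c_1 = (3, 1, -4, -4); ‖c_1‖ = 6.4807, so e_1 = (0.4629, 0.1543, -0.6172, -0.6172).
r_{12} = e_1·c_2 = -1.6973.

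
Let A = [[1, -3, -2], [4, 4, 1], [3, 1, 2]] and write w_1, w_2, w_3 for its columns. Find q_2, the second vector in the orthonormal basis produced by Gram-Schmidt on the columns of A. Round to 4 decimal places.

w_1 = (1, 4, 3); ‖w_1‖ = 5.0990, so q_1 = (0.1961, 0.7845, 0.5883).
q_1·w_2 = 0.1961·(-3) + 0.7845·4 + 0.5883·1 = 3.1379.
u_2 = w_2 − 3.1379·q_1 = (-3.6154, 1.5385, -0.8462).
‖u_2‖ = 4.0192, so q_2 = (-0.8995, 0.3828, -0.2105).

q_2 = (-0.8995, 0.3828, -0.2105)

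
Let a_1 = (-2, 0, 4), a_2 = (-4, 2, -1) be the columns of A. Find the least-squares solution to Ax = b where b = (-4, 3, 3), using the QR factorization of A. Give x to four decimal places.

x = (0.8515, 0.7426)

e_1 = a_1/‖a_1‖ = (-2, 0, 4)/4.4721 = (-0.4472, 0.0000, 0.8944).
r_{12} = e_1·a_2 = 0.8944.
u_2 = a_2 − 0.8944·e_1 = (-3.6000, 2.0000, -1.8000).
‖u_2‖ = 4.4944, so e_2 = (-0.8010, 0.4450, -0.4005).
Qᵀb = (4.4721, 3.3375).
Back-substitute: x_2 = 3.3375/4.4944 = 0.7426.
x_1 = (4.4721 − 0.8944·0.7426)/4.4721 = 0.8515.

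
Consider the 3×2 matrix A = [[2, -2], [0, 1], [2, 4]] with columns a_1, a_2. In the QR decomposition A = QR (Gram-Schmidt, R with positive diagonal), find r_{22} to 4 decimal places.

r_{22} = 4.3589

e_1 = a_1/‖a_1‖ = (2, 0, 2)/2.8284 = (0.7071, 0.0000, 0.7071).
r_{12} = e_1·a_2 = 1.4142.
u_2 = a_2 − 1.4142·e_1 = (-3.0000, 1.0000, 3.0000).
r_{22} = ‖u_2‖ = 4.3589.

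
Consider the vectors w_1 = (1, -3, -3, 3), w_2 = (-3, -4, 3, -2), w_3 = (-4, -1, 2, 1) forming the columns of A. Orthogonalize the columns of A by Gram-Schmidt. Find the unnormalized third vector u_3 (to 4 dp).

w_1 = (1, -3, -3, 3); ‖w_1‖ = 5.2915, so q_1 = (0.1890, -0.5669, -0.5669, 0.5669).
q_1·w_2 = 0.1890·(-3) + (-0.5669)·(-4) + (-0.5669)·3 + 0.5669·(-2) = -1.1339.
u_2 = w_2 + 1.1339·q_1 = (-2.7857, -4.6429, 2.3571, -1.3571).
‖u_2‖ = 6.0592, so q_2 = (-0.4597, -0.7662, 0.3890, -0.2240).
q_1·w_3 = 0.1890·(-4) + (-0.5669)·(-1) + (-0.5669)·2 + 0.5669·1 = -0.7559; q_2·w_3 = (-0.4597)·(-4) + (-0.7662)·(-1) + 0.3890·2 + (-0.2240)·1 = 3.1593.
u_3 = w_3 + 0.7559·q_1 − 3.1593·q_2 = (-2.4047, 0.9922, 0.3424, 2.1362).

u_3 = (-2.4047, 0.9922, 0.3424, 2.1362)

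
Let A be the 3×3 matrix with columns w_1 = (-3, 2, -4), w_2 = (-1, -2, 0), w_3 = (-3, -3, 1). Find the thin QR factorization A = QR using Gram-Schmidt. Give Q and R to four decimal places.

Q = [[-0.5571, -0.4952, -0.6667], [0.3714, -0.8666, 0.3333], [-0.7428, -0.0619, 0.6667]], R = [[5.3852, -0.1857, -0.1857], [0.0000, 2.2283, 4.0234], [0.0000, 0.0000, 1.6667]]

q_1 = w_1/‖w_1‖ = (-3, 2, -4)/5.3852 = (-0.5571, 0.3714, -0.7428).
r_{12} = q_1·w_2 = -0.1857.
u_2 = w_2 + 0.1857·q_1 = (-1.1034, -1.9310, -0.1379).
‖u_2‖ = 2.2283, so q_2 = (-0.4952, -0.8666, -0.0619).
r_{13} = q_1·w_3 = -0.1857; r_{23} = q_2·w_3 = 4.0234.
u_3 = w_3 + 0.1857·q_1 − 4.0234·q_2 = (-1.1111, 0.5556, 1.1111).
‖u_3‖ = 1.6667, so q_3 = (-0.6667, 0.3333, 0.6667).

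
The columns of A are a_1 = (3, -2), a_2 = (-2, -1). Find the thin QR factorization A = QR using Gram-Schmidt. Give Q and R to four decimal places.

Q = [[0.8321, -0.5547], [-0.5547, -0.8321]], R = [[3.6056, -1.1094], [0.0000, 1.9415]]

e_1 = a_1/‖a_1‖ = (3, -2)/3.6056 = (0.8321, -0.5547).
r_{12} = e_1·a_2 = -1.1094.
u_2 = a_2 + 1.1094·e_1 = (-1.0769, -1.6154).
‖u_2‖ = 1.9415, so e_2 = (-0.5547, -0.8321).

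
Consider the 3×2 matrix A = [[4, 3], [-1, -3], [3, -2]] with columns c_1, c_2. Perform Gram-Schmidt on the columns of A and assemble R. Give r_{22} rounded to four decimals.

c_1 = (4, -1, 3); ‖c_1‖ = 5.0990, so q_1 = (0.7845, -0.1961, 0.5883).
q_1·c_2 = 0.7845·3 + (-0.1961)·(-3) + 0.5883·(-2) = 1.7650.
u_2 = c_2 − 1.7650·q_1 = (1.6154, -2.6538, -3.0385).
r_{22} = ‖u_2‖ = 4.3456.

r_{22} = 4.3456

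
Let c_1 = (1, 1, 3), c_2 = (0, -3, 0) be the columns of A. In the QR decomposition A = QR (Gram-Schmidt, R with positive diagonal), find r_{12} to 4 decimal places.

r_{12} = -0.9045

q_1 = c_1/‖c_1‖ = (1, 1, 3)/3.3166 = (0.3015, 0.3015, 0.9045).
r_{12} = q_1·c_2 = -0.9045.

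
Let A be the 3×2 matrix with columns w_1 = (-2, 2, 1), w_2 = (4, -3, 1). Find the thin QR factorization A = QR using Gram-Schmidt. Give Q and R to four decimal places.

w_1 = (-2, 2, 1); ‖w_1‖ = 3.0000, so q_1 = (-0.6667, 0.6667, 0.3333).
q_1·w_2 = (-0.6667)·4 + 0.6667·(-3) + 0.3333·1 = -4.3333.
u_2 = w_2 + 4.3333·q_1 = (1.1111, -0.1111, 2.4444).
‖u_2‖ = 2.6874, so q_2 = (0.4134, -0.0413, 0.9096).

Q = [[-0.6667, 0.4134], [0.6667, -0.0413], [0.3333, 0.9096]], R = [[3.0000, -4.3333], [0.0000, 2.6874]]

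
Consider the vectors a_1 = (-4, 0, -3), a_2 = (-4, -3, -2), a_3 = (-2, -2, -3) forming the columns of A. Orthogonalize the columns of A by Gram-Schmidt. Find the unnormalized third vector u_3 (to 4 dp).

u_3 = (0.9710, -0.4315, -1.2946)

a_1 = (-4, 0, -3); ‖a_1‖ = 5.0000, so q_1 = (-0.8000, 0.0000, -0.6000).
q_1·a_2 = (-0.8000)·(-4) + 0.0000·(-3) + (-0.6000)·(-2) = 4.4000.
u_2 = a_2 − 4.4000·q_1 = (-0.4800, -3.0000, 0.6400).
‖u_2‖ = 3.1048, so q_2 = (-0.1546, -0.9662, 0.2061).
q_1·a_3 = (-0.8000)·(-2) + 0.0000·(-2) + (-0.6000)·(-3) = 3.4000; q_2·a_3 = (-0.1546)·(-2) + (-0.9662)·(-2) + 0.2061·(-3) = 1.6233.
u_3 = a_3 − 3.4000·q_1 − 1.6233·q_2 = (0.9710, -0.4315, -1.2946).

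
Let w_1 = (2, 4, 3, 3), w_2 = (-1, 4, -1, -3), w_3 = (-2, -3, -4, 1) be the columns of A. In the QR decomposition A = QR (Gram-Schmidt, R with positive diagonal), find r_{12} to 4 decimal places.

r_{12} = 0.3244

e_1 = w_1/‖w_1‖ = (2, 4, 3, 3)/6.1644 = (0.3244, 0.6489, 0.4867, 0.4867).
r_{12} = e_1·w_2 = 0.3244.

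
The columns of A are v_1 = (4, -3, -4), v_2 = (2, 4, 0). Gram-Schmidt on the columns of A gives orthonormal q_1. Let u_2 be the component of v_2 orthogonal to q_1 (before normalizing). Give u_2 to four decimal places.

v_1 = (4, -3, -4); ‖v_1‖ = 6.4031, so q_1 = (0.6247, -0.4685, -0.6247).
q_1·v_2 = 0.6247·2 + (-0.4685)·4 + (-0.6247)·0 = -0.6247.
u_2 = v_2 + 0.6247·q_1 = (2.3902, 3.7073, -0.3902).

u_2 = (2.3902, 3.7073, -0.3902)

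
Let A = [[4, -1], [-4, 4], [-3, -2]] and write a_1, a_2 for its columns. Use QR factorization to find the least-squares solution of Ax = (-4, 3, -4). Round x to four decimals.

e_1 = a_1/‖a_1‖ = (4, -4, -3)/6.4031 = (0.6247, -0.6247, -0.4685).
r_{12} = e_1·a_2 = -2.1864.
u_2 = a_2 + 2.1864·e_1 = (0.3659, 2.6341, -3.0244).
‖u_2‖ = 4.0273, so e_2 = (0.0908, 0.6541, -0.7510).
Qᵀb = (-2.4988, 4.6027).
Back-substitute: x_2 = 4.6027/4.0273 = 1.1429.
x_1 = (-2.4988 + 2.1864·1.1429)/6.4031 = 0.0000.

x = (0.0000, 1.1429)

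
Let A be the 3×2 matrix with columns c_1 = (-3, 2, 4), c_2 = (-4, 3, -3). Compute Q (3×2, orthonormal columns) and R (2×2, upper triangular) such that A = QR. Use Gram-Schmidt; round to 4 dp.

c_1 = (-3, 2, 4); ‖c_1‖ = 5.3852, so e_1 = (-0.5571, 0.3714, 0.7428).
e_1·c_2 = (-0.5571)·(-4) + 0.3714·3 + 0.7428·(-3) = 1.1142.
u_2 = c_2 − 1.1142·e_1 = (-3.3793, 2.5862, -3.8276).
‖u_2‖ = 5.7235, so e_2 = (-0.5904, 0.4519, -0.6687).

Q = [[-0.5571, -0.5904], [0.3714, 0.4519], [0.7428, -0.6687]], R = [[5.3852, 1.1142], [0.0000, 5.7235]]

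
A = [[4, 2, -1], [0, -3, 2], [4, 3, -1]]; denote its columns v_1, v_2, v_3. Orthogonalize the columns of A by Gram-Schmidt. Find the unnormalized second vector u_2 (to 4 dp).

v_1 = (4, 0, 4); ‖v_1‖ = 5.6569, so e_1 = (0.7071, 0.0000, 0.7071).
e_1·v_2 = 0.7071·2 + 0.0000·(-3) + 0.7071·3 = 3.5355.
u_2 = v_2 − 3.5355·e_1 = (-0.5000, -3.0000, 0.5000).

u_2 = (-0.5000, -3.0000, 0.5000)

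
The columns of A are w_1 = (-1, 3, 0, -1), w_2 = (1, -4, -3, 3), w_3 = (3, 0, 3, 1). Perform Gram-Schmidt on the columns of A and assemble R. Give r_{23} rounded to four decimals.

q_1 = w_1/‖w_1‖ = (-1, 3, 0, -1)/3.3166 = (-0.3015, 0.9045, 0.0000, -0.3015).
r_{12} = q_1·w_2 = -4.8242.
u_2 = w_2 + 4.8242·q_1 = (-0.4545, 0.3636, -3.0000, 1.5455).
‖u_2‖ = 3.4245, so q_2 = (-0.1327, 0.1062, -0.8760, 0.4513).
r_{23} = q_2·w_3 = -2.5750.

r_{23} = -2.5750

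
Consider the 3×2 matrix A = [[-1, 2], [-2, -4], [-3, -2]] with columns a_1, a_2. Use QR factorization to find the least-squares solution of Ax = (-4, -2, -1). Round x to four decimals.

x = (1.2500, -0.5417)

a_1 = (-1, -2, -3); ‖a_1‖ = 3.7417, so q_1 = (-0.2673, -0.5345, -0.8018).
q_1·a_2 = (-0.2673)·2 + (-0.5345)·(-4) + (-0.8018)·(-2) = 3.2071.
u_2 = a_2 − 3.2071·q_1 = (2.8571, -2.2857, 0.5714).
‖u_2‖ = 3.7033, so q_2 = (0.7715, -0.6172, 0.1543).
Qᵀb = (2.9399, -2.0059).
Back-substitute: x_2 = -2.0059/3.7033 = -0.5417.
x_1 = (2.9399 − 3.2071·(-0.5417))/3.7417 = 1.2500.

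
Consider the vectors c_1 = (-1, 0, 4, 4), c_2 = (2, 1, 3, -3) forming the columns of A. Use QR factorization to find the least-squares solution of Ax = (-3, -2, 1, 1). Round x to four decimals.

c_1 = (-1, 0, 4, 4); ‖c_1‖ = 5.7446, so q_1 = (-0.1741, 0.0000, 0.6963, 0.6963).
q_1·c_2 = (-0.1741)·2 + 0.0000·1 + 0.6963·3 + 0.6963·(-3) = -0.3482.
u_2 = c_2 + 0.3482·q_1 = (1.9394, 1.0000, 3.2424, -2.7576).
‖u_2‖ = 4.7832, so q_2 = (0.4055, 0.2091, 0.6779, -0.5765).
Qᵀb = (1.9149, -1.5332).
Back-substitute: x_2 = -1.5332/4.7832 = -0.3205.
x_1 = (1.9149 + 0.3482·(-0.3205))/5.7446 = 0.3139.

x = (0.3139, -0.3205)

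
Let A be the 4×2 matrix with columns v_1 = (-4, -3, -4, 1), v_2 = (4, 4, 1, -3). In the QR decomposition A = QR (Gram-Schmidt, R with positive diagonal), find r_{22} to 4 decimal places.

r_{22} = 3.5824

e_1 = v_1/‖v_1‖ = (-4, -3, -4, 1)/6.4807 = (-0.6172, -0.4629, -0.6172, 0.1543).
r_{12} = e_1·v_2 = -5.4006.
u_2 = v_2 + 5.4006·e_1 = (0.6667, 1.5000, -2.3333, -2.1667).
r_{22} = ‖u_2‖ = 3.5824.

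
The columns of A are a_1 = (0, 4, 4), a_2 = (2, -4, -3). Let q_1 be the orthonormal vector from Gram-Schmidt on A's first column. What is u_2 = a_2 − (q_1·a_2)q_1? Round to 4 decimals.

a_1 = (0, 4, 4); ‖a_1‖ = 5.6569, so q_1 = (0.0000, 0.7071, 0.7071).
q_1·a_2 = 0.0000·2 + 0.7071·(-4) + 0.7071·(-3) = -4.9497.
u_2 = a_2 + 4.9497·q_1 = (2.0000, -0.5000, 0.5000).

u_2 = (2.0000, -0.5000, 0.5000)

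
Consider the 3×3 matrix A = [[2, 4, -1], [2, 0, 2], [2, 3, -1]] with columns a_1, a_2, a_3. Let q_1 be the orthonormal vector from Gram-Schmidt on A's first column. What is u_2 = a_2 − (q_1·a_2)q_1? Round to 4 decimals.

a_1 = (2, 2, 2); ‖a_1‖ = 3.4641, so q_1 = (0.5774, 0.5774, 0.5774).
q_1·a_2 = 0.5774·4 + 0.5774·0 + 0.5774·3 = 4.0415.
u_2 = a_2 − 4.0415·q_1 = (1.6667, -2.3333, 0.6667).

u_2 = (1.6667, -2.3333, 0.6667)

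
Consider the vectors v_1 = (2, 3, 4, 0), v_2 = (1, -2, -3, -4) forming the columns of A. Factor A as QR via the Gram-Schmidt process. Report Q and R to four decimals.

Q = [[0.3714, 0.4571], [0.5571, -0.0749], [0.7428, -0.1724], [0.0000, -0.8693]], R = [[5.3852, -2.9711], [0.0000, 4.6013]]

v_1 = (2, 3, 4, 0); ‖v_1‖ = 5.3852, so e_1 = (0.3714, 0.5571, 0.7428, 0.0000).
e_1·v_2 = 0.3714·1 + 0.5571·(-2) + 0.7428·(-3) + 0.0000·(-4) = -2.9711.
u_2 = v_2 + 2.9711·e_1 = (2.1034, -0.3448, -0.7931, -4.0000).
‖u_2‖ = 4.6013, so e_2 = (0.4571, -0.0749, -0.1724, -0.8693).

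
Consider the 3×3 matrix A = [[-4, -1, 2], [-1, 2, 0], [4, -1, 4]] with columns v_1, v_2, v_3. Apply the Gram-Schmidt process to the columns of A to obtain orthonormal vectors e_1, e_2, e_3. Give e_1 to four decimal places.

e_1 = (-0.6963, -0.1741, 0.6963)

v_1 = (-4, -1, 4); ‖v_1‖ = 5.7446, so e_1 = (-0.6963, -0.1741, 0.6963).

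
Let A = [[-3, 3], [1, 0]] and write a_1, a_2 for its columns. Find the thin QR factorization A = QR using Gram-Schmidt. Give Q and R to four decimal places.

a_1 = (-3, 1); ‖a_1‖ = 3.1623, so q_1 = (-0.9487, 0.3162).
q_1·a_2 = (-0.9487)·3 + 0.3162·0 = -2.8460.
u_2 = a_2 + 2.8460·q_1 = (0.3000, 0.9000).
‖u_2‖ = 0.9487, so q_2 = (0.3162, 0.9487).

Q = [[-0.9487, 0.3162], [0.3162, 0.9487]], R = [[3.1623, -2.8460], [0.0000, 0.9487]]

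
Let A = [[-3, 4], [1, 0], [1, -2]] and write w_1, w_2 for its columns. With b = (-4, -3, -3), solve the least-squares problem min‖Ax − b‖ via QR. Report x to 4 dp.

w_1 = (-3, 1, 1); ‖w_1‖ = 3.3166, so q_1 = (-0.9045, 0.3015, 0.3015).
q_1·w_2 = (-0.9045)·4 + 0.3015·0 + 0.3015·(-2) = -4.2212.
u_2 = w_2 + 4.2212·q_1 = (0.1818, 1.2727, -0.7273).
‖u_2‖ = 1.4771, so q_2 = (0.1231, 0.8616, -0.4924).
Qᵀb = (1.8091, -1.6002).
Back-substitute: x_2 = -1.6002/1.4771 = -1.0833.
x_1 = (1.8091 + 4.2212·(-1.0833))/3.3166 = -0.8333.

x = (-0.8333, -1.0833)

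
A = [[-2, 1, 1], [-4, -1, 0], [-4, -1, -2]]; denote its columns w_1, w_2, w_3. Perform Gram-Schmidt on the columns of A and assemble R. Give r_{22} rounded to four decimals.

w_1 = (-2, -4, -4); ‖w_1‖ = 6.0000, so q_1 = (-0.3333, -0.6667, -0.6667).
q_1·w_2 = (-0.3333)·1 + (-0.6667)·(-1) + (-0.6667)·(-1) = 1.0000.
u_2 = w_2 − 1.0000·q_1 = (1.3333, -0.3333, -0.3333).
r_{22} = ‖u_2‖ = 1.4142.

r_{22} = 1.4142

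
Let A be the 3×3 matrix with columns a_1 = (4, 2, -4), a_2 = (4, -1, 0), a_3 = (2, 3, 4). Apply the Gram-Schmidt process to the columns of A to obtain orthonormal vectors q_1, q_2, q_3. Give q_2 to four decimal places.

q_2 = (0.7191, -0.5230, 0.4576)

q_1 = a_1/‖a_1‖ = (4, 2, -4)/6.0000 = (0.6667, 0.3333, -0.6667).
r_{12} = q_1·a_2 = 2.3333.
u_2 = a_2 − 2.3333·q_1 = (2.4444, -1.7778, 1.5556).
‖u_2‖ = 3.3993, so q_2 = (0.7191, -0.5230, 0.4576).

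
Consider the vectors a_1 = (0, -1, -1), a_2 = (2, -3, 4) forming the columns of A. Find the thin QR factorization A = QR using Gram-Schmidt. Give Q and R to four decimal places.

Q = [[0.0000, 0.3746], [-0.7071, -0.6556], [-0.7071, 0.6556]], R = [[1.4142, -0.7071], [0.0000, 5.3385]]

q_1 = a_1/‖a_1‖ = (0, -1, -1)/1.4142 = (0.0000, -0.7071, -0.7071).
r_{12} = q_1·a_2 = -0.7071.
u_2 = a_2 + 0.7071·q_1 = (2.0000, -3.5000, 3.5000).
‖u_2‖ = 5.3385, so q_2 = (0.3746, -0.6556, 0.6556).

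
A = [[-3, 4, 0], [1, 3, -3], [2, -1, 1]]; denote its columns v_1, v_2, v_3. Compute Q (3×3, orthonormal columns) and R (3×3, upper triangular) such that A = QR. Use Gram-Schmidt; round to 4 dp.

v_1 = (-3, 1, 2); ‖v_1‖ = 3.7417, so q_1 = (-0.8018, 0.2673, 0.5345).
q_1·v_2 = (-0.8018)·4 + 0.2673·3 + 0.5345·(-1) = -2.9399.
u_2 = v_2 + 2.9399·q_1 = (1.6429, 3.7857, 0.5714).
‖u_2‖ = 4.1662, so q_2 = (0.3943, 0.9087, 0.1372).
q_1·v_3 = (-0.8018)·0 + 0.2673·(-3) + 0.5345·1 = -0.2673; q_2·v_3 = 0.3943·0 + 0.9087·(-3) + 0.1372·1 = -2.5889.
u_3 = v_3 + 0.2673·q_1 + 2.5889·q_2 = (0.8066, -0.5761, 1.4979).
‖u_3‖ = 1.7962, so q_3 = (0.4491, -0.3208, 0.8340).

Q = [[-0.8018, 0.3943, 0.4491], [0.2673, 0.9087, -0.3208], [0.5345, 0.1372, 0.8340]], R = [[3.7417, -2.9399, -0.2673], [0.0000, 4.1662, -2.5889], [0.0000, 0.0000, 1.7962]]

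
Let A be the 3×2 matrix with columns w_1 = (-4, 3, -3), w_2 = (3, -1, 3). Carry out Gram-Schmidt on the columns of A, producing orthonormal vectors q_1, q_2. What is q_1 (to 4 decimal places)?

q_1 = (-0.6860, 0.5145, -0.5145)

w_1 = (-4, 3, -3); ‖w_1‖ = 5.8310, so q_1 = (-0.6860, 0.5145, -0.5145).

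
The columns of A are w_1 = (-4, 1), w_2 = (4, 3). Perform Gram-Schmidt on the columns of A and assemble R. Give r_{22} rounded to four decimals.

w_1 = (-4, 1); ‖w_1‖ = 4.1231, so e_1 = (-0.9701, 0.2425).
e_1·w_2 = (-0.9701)·4 + 0.2425·3 = -3.1530.
u_2 = w_2 + 3.1530·e_1 = (0.9412, 3.7647).
r_{22} = ‖u_2‖ = 3.8806.

r_{22} = 3.8806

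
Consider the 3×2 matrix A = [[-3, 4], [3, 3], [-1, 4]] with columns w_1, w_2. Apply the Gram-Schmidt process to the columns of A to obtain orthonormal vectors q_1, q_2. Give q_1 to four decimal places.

q_1 = w_1/‖w_1‖ = (-3, 3, -1)/4.3589 = (-0.6882, 0.6882, -0.2294).

q_1 = (-0.6882, 0.6882, -0.2294)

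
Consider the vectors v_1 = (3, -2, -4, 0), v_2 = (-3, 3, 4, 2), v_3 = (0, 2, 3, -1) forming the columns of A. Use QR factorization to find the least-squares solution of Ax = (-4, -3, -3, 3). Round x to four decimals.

x = (-1.2882, 0.0605, -2.8271)

v_1 = (3, -2, -4, 0); ‖v_1‖ = 5.3852, so e_1 = (0.5571, -0.3714, -0.7428, 0.0000).
e_1·v_2 = 0.5571·(-3) + (-0.3714)·3 + (-0.7428)·4 + 0.0000·2 = -5.7566.
u_2 = v_2 + 5.7566·e_1 = (0.2069, 0.8621, -0.2759, 2.0000).
‖u_2‖ = 2.2050, so e_2 = (0.0938, 0.3910, -0.1251, 0.9070).
e_1·v_3 = 0.5571·0 + (-0.3714)·2 + (-0.7428)·3 + 0.0000·(-1) = -2.9711; e_2·v_3 = 0.0938·0 + 0.3910·2 + (-0.1251)·3 + 0.9070·(-1) = -0.5004.
u_3 = v_3 + 2.9711·e_1 + 0.5004·e_2 = (1.7021, 1.0922, 0.7305, -0.5461).
‖u_3‖ = 2.2186, so e_3 = (0.7672, 0.4923, 0.3293, -0.2462).
Qᵀb = (1.1142, 1.5482, -6.2721).
Back-substitute: x_3 = -6.2721/2.2186 = -2.8271.
x_2 = (1.5482 + 0.5004·(-2.8271))/2.2050 = 0.0605.
x_1 = (1.1142 + 5.7566·0.0605 + 2.9711·(-2.8271))/5.3852 = -1.2882.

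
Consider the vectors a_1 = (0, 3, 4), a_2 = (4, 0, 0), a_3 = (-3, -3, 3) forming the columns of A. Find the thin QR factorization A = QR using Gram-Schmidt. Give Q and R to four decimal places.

Q = [[0.0000, 1.0000, 0.0000], [0.6000, 0.0000, -0.8000], [0.8000, 0.0000, 0.6000]], R = [[5.0000, 0.0000, 0.6000], [0.0000, 4.0000, -3.0000], [0.0000, 0.0000, 4.2000]]

a_1 = (0, 3, 4); ‖a_1‖ = 5.0000, so q_1 = (0.0000, 0.6000, 0.8000).
q_1·a_2 = 0.0000·4 + 0.6000·0 + 0.8000·0 = 0.0000.
u_2 = a_2 + 0.0000·q_1 = (4.0000, 0.0000, 0.0000).
‖u_2‖ = 4.0000, so q_2 = (1.0000, 0.0000, 0.0000).
q_1·a_3 = 0.0000·(-3) + 0.6000·(-3) + 0.8000·3 = 0.6000; q_2·a_3 = 1.0000·(-3) + 0.0000·(-3) + 0.0000·3 = -3.0000.
u_3 = a_3 − 0.6000·q_1 + 3.0000·q_2 = (0.0000, -3.3600, 2.5200).
‖u_3‖ = 4.2000, so q_3 = (0.0000, -0.8000, 0.6000).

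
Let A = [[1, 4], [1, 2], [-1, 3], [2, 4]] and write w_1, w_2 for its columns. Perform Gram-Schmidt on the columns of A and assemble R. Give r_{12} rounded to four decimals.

w_1 = (1, 1, -1, 2); ‖w_1‖ = 2.6458, so q_1 = (0.3780, 0.3780, -0.3780, 0.7559).
r_{12} = q_1·w_2 = 4.1576.

r_{12} = 4.1576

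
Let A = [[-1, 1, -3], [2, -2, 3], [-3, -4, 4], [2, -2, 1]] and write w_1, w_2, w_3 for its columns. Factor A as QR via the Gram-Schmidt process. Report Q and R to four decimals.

q_1 = w_1/‖w_1‖ = (-1, 2, -3, 2)/4.2426 = (-0.2357, 0.4714, -0.7071, 0.4714).
r_{12} = q_1·w_2 = 0.7071.
u_2 = w_2 − 0.7071·q_1 = (1.1667, -2.3333, -3.5000, -2.3333).
‖u_2‖ = 4.9497, so q_2 = (0.2357, -0.4714, -0.7071, -0.4714).
r_{13} = q_1·w_3 = -0.2357; r_{23} = q_2·w_3 = -5.4212.
u_3 = w_3 + 0.2357·q_1 + 5.4212·q_2 = (-1.7778, 0.5556, 0.0000, -1.4444).
‖u_3‖ = 2.3570, so q_3 = (-0.7542, 0.2357, 0.0000, -0.6128).

Q = [[-0.2357, 0.2357, -0.7542], [0.4714, -0.4714, 0.2357], [-0.7071, -0.7071, 0.0000], [0.4714, -0.4714, -0.6128]], R = [[4.2426, 0.7071, -0.2357], [0.0000, 4.9497, -5.4212], [0.0000, 0.0000, 2.3570]]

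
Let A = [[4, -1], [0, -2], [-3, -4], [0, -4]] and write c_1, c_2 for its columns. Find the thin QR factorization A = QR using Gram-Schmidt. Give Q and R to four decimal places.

e_1 = c_1/‖c_1‖ = (4, 0, -3, 0)/5.0000 = (0.8000, 0.0000, -0.6000, 0.0000).
r_{12} = e_1·c_2 = 1.6000.
u_2 = c_2 − 1.6000·e_1 = (-2.2800, -2.0000, -3.0400, -4.0000).
‖u_2‖ = 5.8686, so e_2 = (-0.3885, -0.3408, -0.5180, -0.6816).

Q = [[0.8000, -0.3885], [0.0000, -0.3408], [-0.6000, -0.5180], [0.0000, -0.6816]], R = [[5.0000, 1.6000], [0.0000, 5.8686]]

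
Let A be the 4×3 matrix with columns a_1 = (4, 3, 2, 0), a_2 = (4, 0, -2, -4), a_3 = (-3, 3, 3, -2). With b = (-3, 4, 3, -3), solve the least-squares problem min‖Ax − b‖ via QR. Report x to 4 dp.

a_1 = (4, 3, 2, 0); ‖a_1‖ = 5.3852, so q_1 = (0.7428, 0.5571, 0.3714, 0.0000).
q_1·a_2 = 0.7428·4 + 0.5571·0 + 0.3714·(-2) + 0.0000·(-4) = 2.2283.
u_2 = a_2 − 2.2283·q_1 = (2.3448, -1.2414, -2.8276, -4.0000).
‖u_2‖ = 5.5709, so q_2 = (0.4209, -0.2228, -0.5076, -0.7180).
q_1·a_3 = 0.7428·(-3) + 0.5571·3 + 0.3714·3 + 0.0000·(-2) = 0.5571; q_2·a_3 = 0.4209·(-3) + (-0.2228)·3 + (-0.5076)·3 + (-0.7180)·(-2) = -2.0179.
u_3 = a_3 − 0.5571·q_1 + 2.0179·q_2 = (-2.5644, 2.2400, 1.7689, -3.4489).
‖u_3‖ = 5.1592, so q_3 = (-0.4971, 0.4342, 0.3429, -0.6685).
Qᵀb = (1.1142, -1.5227, 6.2619).
Back-substitute: x_3 = 6.2619/5.1592 = 1.2137.
x_2 = (-1.5227 + 2.0179·1.2137)/5.5709 = 0.1663.
x_1 = (1.1142 − 2.2283·0.1663 − 0.5571·1.2137)/5.3852 = 0.0125.

x = (0.0125, 0.1663, 1.2137)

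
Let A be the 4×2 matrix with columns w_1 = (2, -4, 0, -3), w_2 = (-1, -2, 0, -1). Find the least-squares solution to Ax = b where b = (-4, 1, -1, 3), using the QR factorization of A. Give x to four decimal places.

x = (-1.2581, 1.7204)

w_1 = (2, -4, 0, -3); ‖w_1‖ = 5.3852, so q_1 = (0.3714, -0.7428, 0.0000, -0.5571).
q_1·w_2 = 0.3714·(-1) + (-0.7428)·(-2) + 0.0000·0 + (-0.5571)·(-1) = 1.6713.
u_2 = w_2 − 1.6713·q_1 = (-1.6207, -0.7586, 0.0000, -0.0690).
‖u_2‖ = 1.7908, so q_2 = (-0.9050, -0.4236, 0.0000, -0.0385).
Qᵀb = (-3.8996, 3.0809).
Back-substitute: x_2 = 3.0809/1.7908 = 1.7204.
x_1 = (-3.8996 − 1.6713·1.7204)/5.3852 = -1.2581.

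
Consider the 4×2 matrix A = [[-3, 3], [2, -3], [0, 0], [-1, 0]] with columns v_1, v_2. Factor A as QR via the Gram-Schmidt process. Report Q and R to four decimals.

v_1 = (-3, 2, 0, -1); ‖v_1‖ = 3.7417, so q_1 = (-0.8018, 0.5345, 0.0000, -0.2673).
q_1·v_2 = (-0.8018)·3 + 0.5345·(-3) + 0.0000·0 + (-0.2673)·0 = -4.0089.
u_2 = v_2 + 4.0089·q_1 = (-0.2143, -0.8571, 0.0000, -1.0714).
‖u_2‖ = 1.3887, so q_2 = (-0.1543, -0.6172, 0.0000, -0.7715).

Q = [[-0.8018, -0.1543], [0.5345, -0.6172], [0.0000, 0.0000], [-0.2673, -0.7715]], R = [[3.7417, -4.0089], [0.0000, 1.3887]]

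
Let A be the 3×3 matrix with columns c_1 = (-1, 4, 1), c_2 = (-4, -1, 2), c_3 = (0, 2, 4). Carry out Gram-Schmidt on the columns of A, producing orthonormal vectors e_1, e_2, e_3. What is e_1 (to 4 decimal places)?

e_1 = c_1/‖c_1‖ = (-1, 4, 1)/4.2426 = (-0.2357, 0.9428, 0.2357).

e_1 = (-0.2357, 0.9428, 0.2357)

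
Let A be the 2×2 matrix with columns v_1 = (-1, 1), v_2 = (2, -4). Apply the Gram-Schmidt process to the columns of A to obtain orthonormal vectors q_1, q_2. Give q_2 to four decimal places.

q_2 = (-0.7071, -0.7071)

v_1 = (-1, 1); ‖v_1‖ = 1.4142, so q_1 = (-0.7071, 0.7071).
q_1·v_2 = (-0.7071)·2 + 0.7071·(-4) = -4.2426.
u_2 = v_2 + 4.2426·q_1 = (-1.0000, -1.0000).
‖u_2‖ = 1.4142, so q_2 = (-0.7071, -0.7071).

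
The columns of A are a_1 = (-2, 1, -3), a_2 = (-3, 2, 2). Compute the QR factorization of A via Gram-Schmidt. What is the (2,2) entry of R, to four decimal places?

r_{22} = 4.0883

a_1 = (-2, 1, -3); ‖a_1‖ = 3.7417, so e_1 = (-0.5345, 0.2673, -0.8018).
e_1·a_2 = (-0.5345)·(-3) + 0.2673·2 + (-0.8018)·2 = 0.5345.
u_2 = a_2 − 0.5345·e_1 = (-2.7143, 1.8571, 2.4286).
r_{22} = ‖u_2‖ = 4.0883.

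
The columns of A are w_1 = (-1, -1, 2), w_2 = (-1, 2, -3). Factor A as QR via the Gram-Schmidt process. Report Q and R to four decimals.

w_1 = (-1, -1, 2); ‖w_1‖ = 2.4495, so q_1 = (-0.4082, -0.4082, 0.8165).
q_1·w_2 = (-0.4082)·(-1) + (-0.4082)·2 + 0.8165·(-3) = -2.8577.
u_2 = w_2 + 2.8577·q_1 = (-2.1667, 0.8333, -0.6667).
‖u_2‖ = 2.4152, so q_2 = (-0.8971, 0.3450, -0.2760).

Q = [[-0.4082, -0.8971], [-0.4082, 0.3450], [0.8165, -0.2760]], R = [[2.4495, -2.8577], [0.0000, 2.4152]]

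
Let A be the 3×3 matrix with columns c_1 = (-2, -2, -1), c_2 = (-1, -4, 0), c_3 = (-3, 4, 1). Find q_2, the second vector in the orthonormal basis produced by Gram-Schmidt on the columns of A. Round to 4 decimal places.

q_2 = (0.5037, -0.7326, 0.4579)

c_1 = (-2, -2, -1); ‖c_1‖ = 3.0000, so q_1 = (-0.6667, -0.6667, -0.3333).
q_1·c_2 = (-0.6667)·(-1) + (-0.6667)·(-4) + (-0.3333)·0 = 3.3333.
u_2 = c_2 − 3.3333·q_1 = (1.2222, -1.7778, 1.1111).
‖u_2‖ = 2.4267, so q_2 = (0.5037, -0.7326, 0.4579).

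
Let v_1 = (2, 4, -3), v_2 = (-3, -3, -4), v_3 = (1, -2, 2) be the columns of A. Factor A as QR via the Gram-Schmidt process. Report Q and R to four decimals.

q_1 = v_1/‖v_1‖ = (2, 4, -3)/5.3852 = (0.3714, 0.7428, -0.5571).
r_{12} = q_1·v_2 = -1.1142.
u_2 = v_2 + 1.1142·q_1 = (-2.5862, -2.1724, -4.6207).
‖u_2‖ = 5.7235, so q_2 = (-0.4519, -0.3796, -0.8073).
r_{13} = q_1·v_3 = -2.2283; r_{23} = q_2·v_3 = -1.3074.
u_3 = v_3 + 2.2283·q_1 + 1.3074·q_2 = (1.2368, -0.8411, -0.2968).
‖u_3‖ = 1.5249, so q_3 = (0.8111, -0.5516, -0.1947).

Q = [[0.3714, -0.4519, 0.8111], [0.7428, -0.3796, -0.5516], [-0.5571, -0.8073, -0.1947]], R = [[5.3852, -1.1142, -2.2283], [0.0000, 5.7235, -1.3074], [0.0000, 0.0000, 1.5249]]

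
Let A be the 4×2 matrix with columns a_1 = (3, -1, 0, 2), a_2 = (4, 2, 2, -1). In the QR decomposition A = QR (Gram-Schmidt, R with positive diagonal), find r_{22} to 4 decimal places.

e_1 = a_1/‖a_1‖ = (3, -1, 0, 2)/3.7417 = (0.8018, -0.2673, 0.0000, 0.5345).
r_{12} = e_1·a_2 = 2.1381.
u_2 = a_2 − 2.1381·e_1 = (2.2857, 2.5714, 2.0000, -2.1429).
r_{22} = ‖u_2‖ = 4.5198.

r_{22} = 4.5198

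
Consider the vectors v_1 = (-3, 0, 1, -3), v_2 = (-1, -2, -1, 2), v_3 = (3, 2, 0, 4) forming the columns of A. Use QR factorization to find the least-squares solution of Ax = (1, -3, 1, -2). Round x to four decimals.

v_1 = (-3, 0, 1, -3); ‖v_1‖ = 4.3589, so e_1 = (-0.6882, 0.0000, 0.2294, -0.6882).
e_1·v_2 = (-0.6882)·(-1) + 0.0000·(-2) + 0.2294·(-1) + (-0.6882)·2 = -0.9177.
u_2 = v_2 + 0.9177·e_1 = (-1.6316, -2.0000, -0.7895, 1.3684).
‖u_2‖ = 3.0262, so e_2 = (-0.5392, -0.6609, -0.2609, 0.4522).
e_1·v_3 = (-0.6882)·3 + 0.0000·2 + 0.2294·0 + (-0.6882)·4 = -4.8177; e_2·v_3 = (-0.5392)·3 + (-0.6609)·2 + (-0.2609)·0 + 0.4522·4 = -1.1305.
u_3 = v_3 + 4.8177·e_1 + 1.1305·e_2 = (-0.9253, 1.2529, 0.8103, 1.1954).
‖u_3‖ = 2.1240, so e_3 = (-0.4356, 0.5899, 0.3815, 0.5628).
Qᵀb = (0.9177, 0.2783, -2.9493).
Back-substitute: x_3 = -2.9493/2.1240 = -1.3885.
x_2 = (0.2783 + 1.1305·(-1.3885))/3.0262 = -0.4268.
x_1 = (0.9177 + 0.9177·(-0.4268) + 4.8177·(-1.3885))/4.3589 = -1.4140.

x = (-1.4140, -0.4268, -1.3885)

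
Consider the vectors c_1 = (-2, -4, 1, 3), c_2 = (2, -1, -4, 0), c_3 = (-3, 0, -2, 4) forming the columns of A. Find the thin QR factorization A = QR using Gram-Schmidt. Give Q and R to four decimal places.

c_1 = (-2, -4, 1, 3); ‖c_1‖ = 5.4772, so q_1 = (-0.3651, -0.7303, 0.1826, 0.5477).
q_1·c_2 = (-0.3651)·2 + (-0.7303)·(-1) + 0.1826·(-4) + 0.5477·0 = -0.7303.
u_2 = c_2 + 0.7303·q_1 = (1.7333, -1.5333, -3.8667, 0.4000).
‖u_2‖ = 4.5240, so q_2 = (0.3831, -0.3389, -0.8547, 0.0884).
q_1·c_3 = (-0.3651)·(-3) + (-0.7303)·0 + 0.1826·(-2) + 0.5477·4 = 2.9212; q_2·c_3 = 0.3831·(-3) + (-0.3389)·0 + (-0.8547)·(-2) + 0.0884·4 = 0.9136.
u_3 = c_3 − 2.9212·q_1 − 0.9136·q_2 = (-2.2834, 2.4430, -1.7524, 2.3192).
‖u_3‖ = 4.4308, so q_3 = (-0.5153, 0.5514, -0.3955, 0.5234).

Q = [[-0.3651, 0.3831, -0.5153], [-0.7303, -0.3389, 0.5514], [0.1826, -0.8547, -0.3955], [0.5477, 0.0884, 0.5234]], R = [[5.4772, -0.7303, 2.9212], [0.0000, 4.5240, 0.9136], [0.0000, 0.0000, 4.4308]]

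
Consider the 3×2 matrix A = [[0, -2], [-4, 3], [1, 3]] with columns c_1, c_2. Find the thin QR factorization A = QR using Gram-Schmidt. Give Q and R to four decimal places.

c_1 = (0, -4, 1); ‖c_1‖ = 4.1231, so q_1 = (0.0000, -0.9701, 0.2425).
q_1·c_2 = 0.0000·(-2) + (-0.9701)·3 + 0.2425·3 = -2.1828.
u_2 = c_2 + 2.1828·q_1 = (-2.0000, 0.8824, 3.5294).
‖u_2‖ = 4.1515, so q_2 = (-0.4817, 0.2125, 0.8501).

Q = [[0.0000, -0.4817], [-0.9701, 0.2125], [0.2425, 0.8501]], R = [[4.1231, -2.1828], [0.0000, 4.1515]]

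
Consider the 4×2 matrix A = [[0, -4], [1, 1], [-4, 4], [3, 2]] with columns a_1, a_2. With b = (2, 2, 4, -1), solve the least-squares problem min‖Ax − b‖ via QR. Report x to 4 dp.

a_1 = (0, 1, -4, 3); ‖a_1‖ = 5.0990, so q_1 = (0.0000, 0.1961, -0.7845, 0.5883).
q_1·a_2 = 0.0000·(-4) + 0.1961·1 + (-0.7845)·4 + 0.5883·2 = -1.7650.
u_2 = a_2 + 1.7650·q_1 = (-4.0000, 1.3462, 2.6154, 3.0385).
‖u_2‖ = 5.8210, so q_2 = (-0.6872, 0.2313, 0.4493, 0.5220).
Qᵀb = (-3.3340, 0.3634).
Back-substitute: x_2 = 0.3634/5.8210 = 0.0624.
x_1 = (-3.3340 + 1.7650·0.0624)/5.0990 = -0.6322.

x = (-0.6322, 0.0624)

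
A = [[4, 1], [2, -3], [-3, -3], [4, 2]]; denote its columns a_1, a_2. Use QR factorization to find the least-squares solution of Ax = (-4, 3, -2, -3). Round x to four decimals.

q_1 = a_1/‖a_1‖ = (4, 2, -3, 4)/6.7082 = (0.5963, 0.2981, -0.4472, 0.5963).
r_{12} = q_1·a_2 = 2.2361.
u_2 = a_2 − 2.2361·q_1 = (-0.3333, -3.6667, -2.0000, 0.6667).
‖u_2‖ = 4.2426, so q_2 = (-0.0786, -0.8642, -0.4714, 0.1571).
Qᵀb = (-2.3851, -1.8071).
Back-substitute: x_2 = -1.8071/4.2426 = -0.4259.
x_1 = (-2.3851 − 2.2361·(-0.4259))/6.7082 = -0.2136.

x = (-0.2136, -0.4259)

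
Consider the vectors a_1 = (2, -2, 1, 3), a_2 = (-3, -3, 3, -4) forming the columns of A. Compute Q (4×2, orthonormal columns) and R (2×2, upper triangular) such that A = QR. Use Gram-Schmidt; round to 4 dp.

a_1 = (2, -2, 1, 3); ‖a_1‖ = 4.2426, so e_1 = (0.4714, -0.4714, 0.2357, 0.7071).
e_1·a_2 = 0.4714·(-3) + (-0.4714)·(-3) + 0.2357·3 + 0.7071·(-4) = -2.1213.
u_2 = a_2 + 2.1213·e_1 = (-2.0000, -4.0000, 3.5000, -2.5000).
‖u_2‖ = 6.2048, so e_2 = (-0.3223, -0.6447, 0.5641, -0.4029).

Q = [[0.4714, -0.3223], [-0.4714, -0.6447], [0.2357, 0.5641], [0.7071, -0.4029]], R = [[4.2426, -2.1213], [0.0000, 6.2048]]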